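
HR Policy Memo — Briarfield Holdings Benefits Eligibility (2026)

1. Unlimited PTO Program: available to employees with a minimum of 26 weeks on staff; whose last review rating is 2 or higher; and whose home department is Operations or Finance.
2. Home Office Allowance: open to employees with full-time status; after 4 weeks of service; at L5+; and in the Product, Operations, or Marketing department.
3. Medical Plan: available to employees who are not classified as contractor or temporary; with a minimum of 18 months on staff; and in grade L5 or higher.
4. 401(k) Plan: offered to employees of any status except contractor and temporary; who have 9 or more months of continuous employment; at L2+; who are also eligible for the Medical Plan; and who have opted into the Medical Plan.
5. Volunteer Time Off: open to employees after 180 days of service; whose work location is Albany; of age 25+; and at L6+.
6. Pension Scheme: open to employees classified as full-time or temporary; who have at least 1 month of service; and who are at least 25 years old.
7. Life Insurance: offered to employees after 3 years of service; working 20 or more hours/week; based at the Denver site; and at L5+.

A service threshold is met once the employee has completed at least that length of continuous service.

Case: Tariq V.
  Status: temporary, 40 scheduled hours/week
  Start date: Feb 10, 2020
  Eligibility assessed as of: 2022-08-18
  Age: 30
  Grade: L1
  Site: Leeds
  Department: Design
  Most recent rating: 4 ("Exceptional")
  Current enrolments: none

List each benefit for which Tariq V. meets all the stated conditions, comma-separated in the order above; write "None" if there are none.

Service from Feb 10, 2020 to 2022-08-18: 920 days.
Unlimited PTO Program — service 920 days ≥ 26 weeks (≈182 days) ✓; rating 4 ≥ 2 ✓; dept Design ✗ → not eligible.
Home Office Allowance — status temporary ✗ (requires full-time) → not eligible.
Medical Plan — status temporary ✗ (excluded) → not eligible.
401(k) Plan — status temporary ✗ (excluded) → not eligible.
Volunteer Time Off — service 920 days ≥ 180 days ✓; site Leeds ✗ (not Albany) → not eligible.
Pension Scheme — status temporary ✓; service 920 days ≥ 1 month (≈30 days) ✓; age 30 ≥ 25 ✓ → eligible.
Life Insurance — service 920 days < 3 years (≈1095 days) ✗ → not eligible.

Pension Scheme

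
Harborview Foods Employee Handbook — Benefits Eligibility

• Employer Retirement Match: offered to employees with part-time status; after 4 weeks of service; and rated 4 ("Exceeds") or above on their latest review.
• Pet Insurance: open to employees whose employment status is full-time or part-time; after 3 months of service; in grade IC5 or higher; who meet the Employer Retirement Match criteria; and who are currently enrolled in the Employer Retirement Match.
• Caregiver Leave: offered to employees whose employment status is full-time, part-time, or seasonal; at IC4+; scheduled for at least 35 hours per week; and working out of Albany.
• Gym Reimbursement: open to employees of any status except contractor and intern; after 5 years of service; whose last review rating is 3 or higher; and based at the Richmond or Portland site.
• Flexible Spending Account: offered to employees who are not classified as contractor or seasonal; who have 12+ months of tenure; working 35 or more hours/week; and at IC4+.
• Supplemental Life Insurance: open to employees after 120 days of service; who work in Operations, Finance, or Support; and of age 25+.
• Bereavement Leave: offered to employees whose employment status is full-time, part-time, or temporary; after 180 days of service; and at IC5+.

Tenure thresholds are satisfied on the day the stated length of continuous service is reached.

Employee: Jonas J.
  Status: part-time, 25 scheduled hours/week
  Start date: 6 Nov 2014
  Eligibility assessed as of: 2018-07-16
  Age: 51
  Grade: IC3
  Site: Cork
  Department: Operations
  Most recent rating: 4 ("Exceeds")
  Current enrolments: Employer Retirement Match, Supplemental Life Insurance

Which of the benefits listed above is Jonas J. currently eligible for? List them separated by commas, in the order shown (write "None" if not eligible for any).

Employer Retirement Match, Supplemental Life Insurance

Service from 6 Nov 2014 to 2018-07-16: 1348 days.
Employer Retirement Match — status part-time ✓; service 1348 days ≥ 4 weeks (≈28 days) ✓; rating 4 ≥ 4 ✓ → eligible.
Pet Insurance — status part-time ✓; service 1348 days ≥ 3 months (≈90 days) ✓; grade IC3 < IC5 ✗ → not eligible.
Caregiver Leave — status part-time ✓; grade IC3 < IC4 ✗ → not eligible.
Gym Reimbursement — status part-time ✓ (not excluded); service 1348 days < 5 years (≈1825 days) ✗ → not eligible.
Flexible Spending Account — status part-time ✓ (not excluded); service 1348 days ≥ 12 months (≈360 days) ✓; 25 hrs/wk < 35 ✗ → not eligible.
Supplemental Life Insurance — service 1348 days ≥ 120 days ✓; dept Operations ✓; age 51 ≥ 25 ✓ → eligible.
Bereavement Leave — status part-time ✓; service 1348 days ≥ 180 days ✓; grade IC3 < IC5 ✗ → not eligible.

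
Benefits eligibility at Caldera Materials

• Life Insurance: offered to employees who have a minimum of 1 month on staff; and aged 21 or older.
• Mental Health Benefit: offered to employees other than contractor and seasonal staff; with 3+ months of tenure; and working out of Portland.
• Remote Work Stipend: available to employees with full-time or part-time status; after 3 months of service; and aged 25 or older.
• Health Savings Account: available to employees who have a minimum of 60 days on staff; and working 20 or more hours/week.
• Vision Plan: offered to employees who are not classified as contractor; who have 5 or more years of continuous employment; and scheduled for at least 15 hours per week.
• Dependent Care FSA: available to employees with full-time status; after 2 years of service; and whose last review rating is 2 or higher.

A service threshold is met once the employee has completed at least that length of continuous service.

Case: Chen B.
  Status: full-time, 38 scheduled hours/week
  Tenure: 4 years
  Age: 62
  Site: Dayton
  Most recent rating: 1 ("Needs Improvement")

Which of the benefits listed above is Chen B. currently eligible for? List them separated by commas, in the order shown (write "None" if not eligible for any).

Life Insurance — service 4 years ≥ 1 month (≈30 days) ✓; age 62 ≥ 21 ✓ → eligible.
Mental Health Benefit — status full-time ✓ (not excluded); service 4 years ≥ 3 months (≈90 days) ✓; site Dayton ✗ (not Portland) → not eligible.
Remote Work Stipend — status full-time ✓; service 4 years ≥ 3 months (≈90 days) ✓; age 62 ≥ 25 ✓ → eligible.
Health Savings Account — service 4 years ≥ 60 days ✓; 38 hrs/wk ≥ 20 ✓ → eligible.
Vision Plan — status full-time ✓ (not excluded); service 4 years < 5 years ✗ → not eligible.
Dependent Care FSA — status full-time ✓; service 4 years ≥ 2 years ✓; rating 1 < 2 ✗ → not eligible.

Life Insurance, Remote Work Stipend, Health Savings Account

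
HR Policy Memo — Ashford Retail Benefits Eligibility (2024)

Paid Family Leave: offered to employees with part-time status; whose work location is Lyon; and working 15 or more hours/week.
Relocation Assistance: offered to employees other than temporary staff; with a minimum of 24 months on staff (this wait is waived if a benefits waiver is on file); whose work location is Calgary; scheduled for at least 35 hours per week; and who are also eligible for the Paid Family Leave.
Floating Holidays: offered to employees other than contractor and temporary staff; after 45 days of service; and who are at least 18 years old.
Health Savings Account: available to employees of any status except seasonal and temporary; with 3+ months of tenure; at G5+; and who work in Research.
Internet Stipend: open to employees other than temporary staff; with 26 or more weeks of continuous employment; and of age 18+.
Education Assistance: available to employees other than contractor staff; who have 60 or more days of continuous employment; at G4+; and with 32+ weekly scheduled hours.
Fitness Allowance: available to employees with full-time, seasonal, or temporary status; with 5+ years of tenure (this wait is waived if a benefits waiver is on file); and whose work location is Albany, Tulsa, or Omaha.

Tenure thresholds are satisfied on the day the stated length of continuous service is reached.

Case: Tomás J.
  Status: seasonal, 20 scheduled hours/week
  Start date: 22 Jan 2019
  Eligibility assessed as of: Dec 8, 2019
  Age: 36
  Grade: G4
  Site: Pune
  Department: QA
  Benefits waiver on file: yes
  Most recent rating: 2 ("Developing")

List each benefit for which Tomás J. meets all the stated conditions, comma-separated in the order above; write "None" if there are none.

Service from 22 Jan 2019 to Dec 8, 2019: 320 days.
Paid Family Leave — status seasonal ✗ (requires part-time) → not eligible.
Relocation Assistance — status seasonal ✓ (not excluded); benefits waiver on file ✓; site Pune ✗ (not Calgary) → not eligible.
Floating Holidays — status seasonal ✓ (not excluded); service 320 days ≥ 45 days ✓; age 36 ≥ 18 ✓ → eligible.
Health Savings Account — status seasonal ✗ (excluded) → not eligible.
Internet Stipend — status seasonal ✓ (not excluded); service 320 days ≥ 26 weeks (≈182 days) ✓; age 36 ≥ 18 ✓ → eligible.
Education Assistance — status seasonal ✓ (not excluded); service 320 days ≥ 60 days ✓; grade G4 ≥ G4 ✓; 20 hrs/wk < 32 ✗ → not eligible.
Fitness Allowance — status seasonal ✓; benefits waiver on file ✓; site Pune ✗ (not Albany, Tulsa, or Omaha) → not eligible.

Floating Holidays, Internet Stipend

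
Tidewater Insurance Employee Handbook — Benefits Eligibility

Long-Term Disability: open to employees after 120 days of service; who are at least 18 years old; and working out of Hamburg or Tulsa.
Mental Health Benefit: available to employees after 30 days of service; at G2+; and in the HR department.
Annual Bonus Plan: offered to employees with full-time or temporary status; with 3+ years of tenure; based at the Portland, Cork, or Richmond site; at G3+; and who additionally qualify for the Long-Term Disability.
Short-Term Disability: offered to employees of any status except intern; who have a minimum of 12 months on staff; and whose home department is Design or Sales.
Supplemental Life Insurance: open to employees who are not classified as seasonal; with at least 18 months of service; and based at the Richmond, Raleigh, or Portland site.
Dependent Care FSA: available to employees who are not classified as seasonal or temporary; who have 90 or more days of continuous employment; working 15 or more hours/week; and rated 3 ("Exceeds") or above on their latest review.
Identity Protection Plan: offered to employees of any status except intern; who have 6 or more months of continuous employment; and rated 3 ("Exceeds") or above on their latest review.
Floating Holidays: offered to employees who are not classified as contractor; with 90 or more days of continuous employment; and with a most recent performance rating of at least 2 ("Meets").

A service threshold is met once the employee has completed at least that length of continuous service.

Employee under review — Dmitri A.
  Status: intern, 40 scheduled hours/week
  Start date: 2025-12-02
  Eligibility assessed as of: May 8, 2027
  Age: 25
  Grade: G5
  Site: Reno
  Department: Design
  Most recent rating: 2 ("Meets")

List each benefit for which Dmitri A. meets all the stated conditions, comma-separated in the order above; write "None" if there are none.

Floating Holidays

Service from 2025-12-02 to May 8, 2027: 522 days.
Long-Term Disability — service 522 days ≥ 120 days ✓; age 25 ≥ 18 ✓; site Reno ✗ (not Hamburg or Tulsa) → not eligible.
Mental Health Benefit — service 522 days ≥ 30 days ✓; grade G5 ≥ G2 ✓; dept Design ✗ → not eligible.
Annual Bonus Plan — status intern ✗ (requires full-time or temporary) → not eligible.
Short-Term Disability — status intern ✗ (excluded) → not eligible.
Supplemental Life Insurance — status intern ✓ (not excluded); service 522 days < 18 months (≈540 days) ✗ → not eligible.
Dependent Care FSA — status intern ✓ (not excluded); service 522 days ≥ 90 days ✓; 40 hrs/wk ≥ 15 ✓; rating 2 < 3 ✗ → not eligible.
Identity Protection Plan — status intern ✗ (excluded) → not eligible.
Floating Holidays — status intern ✓ (not excluded); service 522 days ≥ 90 days ✓; rating 2 ≥ 2 ✓ → eligible.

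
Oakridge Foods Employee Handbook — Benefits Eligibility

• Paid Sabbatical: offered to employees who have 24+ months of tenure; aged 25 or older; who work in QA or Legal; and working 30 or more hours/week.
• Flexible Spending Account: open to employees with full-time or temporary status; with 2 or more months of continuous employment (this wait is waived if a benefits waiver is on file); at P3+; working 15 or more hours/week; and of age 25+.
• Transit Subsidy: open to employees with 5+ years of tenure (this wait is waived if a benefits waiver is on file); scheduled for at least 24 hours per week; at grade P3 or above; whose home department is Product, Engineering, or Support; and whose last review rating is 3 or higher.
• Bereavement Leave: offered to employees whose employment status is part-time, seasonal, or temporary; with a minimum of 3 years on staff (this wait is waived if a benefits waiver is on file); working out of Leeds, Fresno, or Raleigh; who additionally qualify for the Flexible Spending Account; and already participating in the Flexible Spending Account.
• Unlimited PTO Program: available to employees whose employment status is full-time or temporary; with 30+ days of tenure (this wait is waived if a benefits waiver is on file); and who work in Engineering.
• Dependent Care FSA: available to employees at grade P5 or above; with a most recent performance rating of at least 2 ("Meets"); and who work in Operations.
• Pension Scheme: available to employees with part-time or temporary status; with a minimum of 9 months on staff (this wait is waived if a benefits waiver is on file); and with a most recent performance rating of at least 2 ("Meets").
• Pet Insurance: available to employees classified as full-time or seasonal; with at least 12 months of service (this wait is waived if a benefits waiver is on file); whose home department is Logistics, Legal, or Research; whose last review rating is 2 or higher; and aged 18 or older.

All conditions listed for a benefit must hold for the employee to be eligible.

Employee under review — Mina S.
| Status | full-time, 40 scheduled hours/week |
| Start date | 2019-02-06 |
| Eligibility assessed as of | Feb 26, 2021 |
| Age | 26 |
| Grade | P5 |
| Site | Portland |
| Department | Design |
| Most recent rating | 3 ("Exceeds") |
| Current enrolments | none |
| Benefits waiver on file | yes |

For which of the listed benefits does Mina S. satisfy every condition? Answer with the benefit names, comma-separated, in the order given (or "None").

Flexible Spending Account

Service from 2019-02-06 to Feb 26, 2021: 751 days.
Paid Sabbatical — service 751 days ≥ 24 months (≈720 days) ✓; age 26 ≥ 25 ✓; dept Design ✗ → not eligible.
Flexible Spending Account — status full-time ✓; benefits waiver on file ✓; grade P5 ≥ P3 ✓; 40 hrs/wk ≥ 15 ✓; age 26 ≥ 25 ✓ → eligible.
Transit Subsidy — benefits waiver on file ✓; 40 hrs/wk ≥ 24 ✓; grade P5 ≥ P3 ✓; dept Design ✗ → not eligible.
Bereavement Leave — status full-time ✗ (requires part-time, seasonal, or temporary) → not eligible.
Unlimited PTO Program — status full-time ✓; benefits waiver on file ✓; dept Design ✗ → not eligible.
Dependent Care FSA — grade P5 ≥ P5 ✓; rating 3 ≥ 2 ✓; dept Design ✗ → not eligible.
Pension Scheme — status full-time ✗ (requires part-time or temporary) → not eligible.
Pet Insurance — status full-time ✓; benefits waiver on file ✓; dept Design ✗ → not eligible.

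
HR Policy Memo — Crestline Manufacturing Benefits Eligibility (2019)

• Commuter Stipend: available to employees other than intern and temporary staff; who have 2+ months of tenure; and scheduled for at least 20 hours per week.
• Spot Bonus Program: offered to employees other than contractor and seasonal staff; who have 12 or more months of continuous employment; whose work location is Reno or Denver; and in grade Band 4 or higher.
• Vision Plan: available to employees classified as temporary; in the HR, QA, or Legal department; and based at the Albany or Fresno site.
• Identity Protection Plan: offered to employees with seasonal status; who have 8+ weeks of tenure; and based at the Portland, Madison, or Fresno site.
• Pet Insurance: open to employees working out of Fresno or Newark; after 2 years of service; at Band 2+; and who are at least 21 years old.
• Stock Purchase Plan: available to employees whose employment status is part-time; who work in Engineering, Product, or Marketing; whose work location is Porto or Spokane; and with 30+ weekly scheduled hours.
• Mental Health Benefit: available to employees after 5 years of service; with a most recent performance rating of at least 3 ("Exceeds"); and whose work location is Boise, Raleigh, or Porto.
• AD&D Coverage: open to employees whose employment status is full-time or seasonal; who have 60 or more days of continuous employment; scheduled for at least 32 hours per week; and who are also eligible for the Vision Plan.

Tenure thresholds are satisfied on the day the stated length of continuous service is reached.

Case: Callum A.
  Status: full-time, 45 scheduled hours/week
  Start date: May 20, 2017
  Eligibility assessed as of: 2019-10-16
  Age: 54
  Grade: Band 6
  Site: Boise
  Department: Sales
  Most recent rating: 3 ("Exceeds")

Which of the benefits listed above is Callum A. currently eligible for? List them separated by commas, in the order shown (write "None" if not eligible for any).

Commuter Stipend

Service from May 20, 2017 to 2019-10-16: 879 days.
Commuter Stipend — status full-time ✓ (not excluded); service 879 days ≥ 2 months (≈60 days) ✓; 45 hrs/wk ≥ 20 ✓ → eligible.
Spot Bonus Program — status full-time ✓ (not excluded); service 879 days ≥ 12 months (≈360 days) ✓; site Boise ✗ (not Reno or Denver) → not eligible.
Vision Plan — status full-time ✗ (requires temporary) → not eligible.
Identity Protection Plan — status full-time ✗ (requires seasonal) → not eligible.
Pet Insurance — site Boise ✗ (not Fresno or Newark) → not eligible.
Stock Purchase Plan — status full-time ✗ (requires part-time) → not eligible.
Mental Health Benefit — service 879 days < 5 years (≈1825 days) ✗ → not eligible.
AD&D Coverage — status full-time ✓; service 879 days ≥ 60 days ✓; 45 hrs/wk ≥ 32 ✓; not eligible for Vision Plan ✗ → not eligible.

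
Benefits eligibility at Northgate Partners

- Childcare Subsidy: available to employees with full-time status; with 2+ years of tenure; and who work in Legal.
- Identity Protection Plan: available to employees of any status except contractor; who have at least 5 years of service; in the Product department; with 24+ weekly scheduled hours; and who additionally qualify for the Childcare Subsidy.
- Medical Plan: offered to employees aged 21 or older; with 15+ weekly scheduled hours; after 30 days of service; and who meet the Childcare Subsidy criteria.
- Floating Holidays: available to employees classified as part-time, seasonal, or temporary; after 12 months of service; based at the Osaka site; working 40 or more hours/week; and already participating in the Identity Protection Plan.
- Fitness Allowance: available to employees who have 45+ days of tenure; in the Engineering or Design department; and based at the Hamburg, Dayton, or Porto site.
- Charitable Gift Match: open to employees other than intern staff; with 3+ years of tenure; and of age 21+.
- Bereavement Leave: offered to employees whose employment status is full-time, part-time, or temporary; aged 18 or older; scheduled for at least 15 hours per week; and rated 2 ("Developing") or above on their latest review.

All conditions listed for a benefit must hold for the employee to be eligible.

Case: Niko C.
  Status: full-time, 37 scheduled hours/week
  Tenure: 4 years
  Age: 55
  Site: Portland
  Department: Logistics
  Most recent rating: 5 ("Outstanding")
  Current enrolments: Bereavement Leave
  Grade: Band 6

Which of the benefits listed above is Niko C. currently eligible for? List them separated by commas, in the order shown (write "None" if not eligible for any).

Childcare Subsidy — status full-time ✓; service 4 years ≥ 2 years ✓; dept Logistics ✗ → not eligible.
Identity Protection Plan — status full-time ✓ (not excluded); service 4 years < 5 years ✗ → not eligible.
Medical Plan — age 55 ≥ 21 ✓; 37 hrs/wk ≥ 15 ✓; service 4 years ≥ 30 days ✓; not eligible for Childcare Subsidy ✗ → not eligible.
Floating Holidays — status full-time ✗ (requires part-time, seasonal, or temporary) → not eligible.
Fitness Allowance — service 4 years ≥ 45 days ✓; dept Logistics ✗ → not eligible.
Charitable Gift Match — status full-time ✓ (not excluded); service 4 years ≥ 3 years ✓; age 55 ≥ 21 ✓ → eligible.
Bereavement Leave — status full-time ✓; age 55 ≥ 18 ✓; 37 hrs/wk ≥ 15 ✓; rating 5 ≥ 2 ✓ → eligible.

Charitable Gift Match, Bereavement Leave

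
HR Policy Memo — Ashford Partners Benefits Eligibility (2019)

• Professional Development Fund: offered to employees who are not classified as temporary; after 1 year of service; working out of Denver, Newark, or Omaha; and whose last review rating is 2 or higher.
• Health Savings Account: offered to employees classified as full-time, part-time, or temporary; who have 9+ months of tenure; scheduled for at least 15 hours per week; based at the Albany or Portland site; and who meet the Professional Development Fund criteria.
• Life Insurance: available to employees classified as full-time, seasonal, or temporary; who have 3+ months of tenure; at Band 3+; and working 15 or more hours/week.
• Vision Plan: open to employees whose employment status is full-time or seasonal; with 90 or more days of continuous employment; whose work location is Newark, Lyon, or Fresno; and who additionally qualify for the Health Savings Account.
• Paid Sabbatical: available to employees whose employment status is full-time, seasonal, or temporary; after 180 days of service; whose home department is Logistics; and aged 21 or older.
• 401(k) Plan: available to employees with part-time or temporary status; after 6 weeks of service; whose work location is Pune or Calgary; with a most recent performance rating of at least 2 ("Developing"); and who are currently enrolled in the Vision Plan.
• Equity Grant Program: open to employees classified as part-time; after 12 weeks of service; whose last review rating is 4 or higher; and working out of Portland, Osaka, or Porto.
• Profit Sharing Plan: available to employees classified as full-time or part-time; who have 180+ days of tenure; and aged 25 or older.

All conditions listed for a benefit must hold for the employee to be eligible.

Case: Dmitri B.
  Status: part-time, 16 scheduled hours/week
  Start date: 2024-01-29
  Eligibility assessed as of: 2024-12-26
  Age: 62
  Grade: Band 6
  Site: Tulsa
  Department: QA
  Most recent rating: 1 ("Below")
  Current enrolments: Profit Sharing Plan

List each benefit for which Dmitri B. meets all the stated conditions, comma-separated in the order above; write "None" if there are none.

Service from 2024-01-29 to 2024-12-26: 332 days.
Professional Development Fund — status part-time ✓ (not excluded); service 332 days < 1 year (≈365 days) ✗ → not eligible.
Health Savings Account — status part-time ✓; service 332 days ≥ 9 months (≈270 days) ✓; 16 hrs/wk ≥ 15 ✓; site Tulsa ✗ (not Albany or Portland) → not eligible.
Life Insurance — status part-time ✗ (requires full-time, seasonal, or temporary) → not eligible.
Vision Plan — status part-time ✗ (requires full-time or seasonal) → not eligible.
Paid Sabbatical — status part-time ✗ (requires full-time, seasonal, or temporary) → not eligible.
401(k) Plan — status part-time ✓; service 332 days ≥ 6 weeks (≈42 days) ✓; site Tulsa ✗ (not Pune or Calgary) → not eligible.
Equity Grant Program — status part-time ✓; service 332 days ≥ 12 weeks (≈84 days) ✓; rating 1 < 4 ✗ → not eligible.
Profit Sharing Plan — status part-time ✓; service 332 days ≥ 180 days ✓; age 62 ≥ 25 ✓ → eligible.

Profit Sharing Plan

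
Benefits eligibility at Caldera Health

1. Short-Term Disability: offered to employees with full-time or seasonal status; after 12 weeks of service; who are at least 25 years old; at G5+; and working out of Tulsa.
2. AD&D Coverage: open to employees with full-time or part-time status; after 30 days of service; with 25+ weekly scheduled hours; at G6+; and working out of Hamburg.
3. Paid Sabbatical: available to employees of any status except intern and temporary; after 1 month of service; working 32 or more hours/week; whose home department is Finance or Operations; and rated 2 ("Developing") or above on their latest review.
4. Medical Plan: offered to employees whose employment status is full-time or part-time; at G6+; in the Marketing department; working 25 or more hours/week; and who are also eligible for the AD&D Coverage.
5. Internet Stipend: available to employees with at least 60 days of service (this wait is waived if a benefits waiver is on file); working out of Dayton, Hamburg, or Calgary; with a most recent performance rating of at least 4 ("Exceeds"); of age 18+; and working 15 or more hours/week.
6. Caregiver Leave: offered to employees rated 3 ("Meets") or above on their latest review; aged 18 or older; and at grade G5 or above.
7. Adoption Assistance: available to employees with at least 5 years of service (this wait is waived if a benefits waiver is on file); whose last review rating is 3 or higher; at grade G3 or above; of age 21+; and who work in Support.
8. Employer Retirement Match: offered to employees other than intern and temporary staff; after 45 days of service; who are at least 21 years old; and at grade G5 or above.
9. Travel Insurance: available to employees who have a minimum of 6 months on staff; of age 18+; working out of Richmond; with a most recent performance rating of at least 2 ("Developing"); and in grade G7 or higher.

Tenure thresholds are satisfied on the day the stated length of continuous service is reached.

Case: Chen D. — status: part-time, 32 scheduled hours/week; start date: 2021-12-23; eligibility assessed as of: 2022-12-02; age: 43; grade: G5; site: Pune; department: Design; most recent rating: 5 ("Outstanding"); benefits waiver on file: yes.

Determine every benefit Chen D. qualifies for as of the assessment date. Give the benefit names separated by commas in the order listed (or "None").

Service from 2021-12-23 to 2022-12-02: 344 days.
Short-Term Disability — status part-time ✗ (requires full-time or seasonal) → not eligible.
AD&D Coverage — status part-time ✓; service 344 days ≥ 30 days ✓; 32 hrs/wk ≥ 25 ✓; grade G5 < G6 ✗ → not eligible.
Paid Sabbatical — status part-time ✓ (not excluded); service 344 days ≥ 1 month (≈30 days) ✓; 32 hrs/wk ≥ 32 ✓; dept Design ✗ → not eligible.
Medical Plan — status part-time ✓; grade G5 < G6 ✗ → not eligible.
Internet Stipend — benefits waiver on file ✓; site Pune ✗ (not Dayton, Hamburg, or Calgary) → not eligible.
Caregiver Leave — rating 5 ≥ 3 ✓; age 43 ≥ 18 ✓; grade G5 ≥ G5 ✓ → eligible.
Adoption Assistance — benefits waiver on file ✓; rating 5 ≥ 3 ✓; grade G5 ≥ G3 ✓; age 43 ≥ 21 ✓; dept Design ✗ → not eligible.
Employer Retirement Match — status part-time ✓ (not excluded); service 344 days ≥ 45 days ✓; age 43 ≥ 21 ✓; grade G5 ≥ G5 ✓ → eligible.
Travel Insurance — service 344 days ≥ 6 months (≈180 days) ✓; age 43 ≥ 18 ✓; site Pune ✗ (not Richmond) → not eligible.

Caregiver Leave, Employer Retirement Match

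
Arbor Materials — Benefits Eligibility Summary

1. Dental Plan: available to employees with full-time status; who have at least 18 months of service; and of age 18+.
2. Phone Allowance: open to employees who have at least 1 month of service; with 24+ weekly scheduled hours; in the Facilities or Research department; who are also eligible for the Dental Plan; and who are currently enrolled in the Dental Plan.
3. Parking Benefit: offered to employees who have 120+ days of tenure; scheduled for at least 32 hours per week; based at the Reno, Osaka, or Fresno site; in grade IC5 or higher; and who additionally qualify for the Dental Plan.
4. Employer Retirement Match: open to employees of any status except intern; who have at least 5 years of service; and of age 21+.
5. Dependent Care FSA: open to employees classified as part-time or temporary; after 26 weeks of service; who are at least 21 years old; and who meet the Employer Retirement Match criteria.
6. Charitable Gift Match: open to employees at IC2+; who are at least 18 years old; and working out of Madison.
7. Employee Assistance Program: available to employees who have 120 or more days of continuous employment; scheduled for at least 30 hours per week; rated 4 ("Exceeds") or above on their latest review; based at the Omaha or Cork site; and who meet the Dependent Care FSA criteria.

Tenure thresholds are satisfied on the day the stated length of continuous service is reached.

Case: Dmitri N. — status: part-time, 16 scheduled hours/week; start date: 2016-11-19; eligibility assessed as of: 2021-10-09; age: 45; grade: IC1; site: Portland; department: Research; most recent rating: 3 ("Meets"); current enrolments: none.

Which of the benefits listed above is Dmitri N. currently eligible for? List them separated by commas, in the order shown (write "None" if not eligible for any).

None

Service from 2016-11-19 to 2021-10-09: 1785 days.
Dental Plan — status part-time ✗ (requires full-time) → not eligible.
Phone Allowance — service 1785 days ≥ 1 month (≈30 days) ✓; 16 hrs/wk < 24 ✗ → not eligible.
Parking Benefit — service 1785 days ≥ 120 days ✓; 16 hrs/wk < 32 ✗ → not eligible.
Employer Retirement Match — status part-time ✓ (not excluded); service 1785 days < 5 years (≈1825 days) ✗ → not eligible.
Dependent Care FSA — status part-time ✓; service 1785 days ≥ 26 weeks (≈182 days) ✓; age 45 ≥ 21 ✓; not eligible for Employer Retirement Match ✗ → not eligible.
Charitable Gift Match — grade IC1 < IC2 ✗ → not eligible.
Employee Assistance Program — service 1785 days ≥ 120 days ✓; 16 hrs/wk < 30 ✗ → not eligible.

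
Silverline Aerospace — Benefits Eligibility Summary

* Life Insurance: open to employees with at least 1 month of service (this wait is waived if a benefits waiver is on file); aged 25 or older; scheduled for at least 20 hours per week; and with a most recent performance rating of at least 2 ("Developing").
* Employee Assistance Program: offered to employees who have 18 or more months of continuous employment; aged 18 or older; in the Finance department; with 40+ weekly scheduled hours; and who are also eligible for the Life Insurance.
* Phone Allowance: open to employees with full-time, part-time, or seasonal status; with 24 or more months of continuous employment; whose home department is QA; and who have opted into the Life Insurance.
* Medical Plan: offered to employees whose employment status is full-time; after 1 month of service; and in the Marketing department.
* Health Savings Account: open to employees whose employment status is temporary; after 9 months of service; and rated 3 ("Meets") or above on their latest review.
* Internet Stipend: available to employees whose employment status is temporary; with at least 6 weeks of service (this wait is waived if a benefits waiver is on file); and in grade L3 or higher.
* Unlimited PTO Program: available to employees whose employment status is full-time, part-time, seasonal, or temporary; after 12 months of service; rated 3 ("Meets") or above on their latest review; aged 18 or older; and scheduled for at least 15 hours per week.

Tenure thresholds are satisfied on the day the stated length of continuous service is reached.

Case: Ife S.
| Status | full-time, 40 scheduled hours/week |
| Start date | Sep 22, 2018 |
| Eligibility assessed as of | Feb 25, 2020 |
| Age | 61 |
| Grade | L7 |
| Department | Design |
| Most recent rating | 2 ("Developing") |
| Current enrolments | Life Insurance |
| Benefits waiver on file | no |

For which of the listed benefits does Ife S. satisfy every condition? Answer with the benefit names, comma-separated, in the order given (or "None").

Service from Sep 22, 2018 to Feb 25, 2020: 521 days.
Life Insurance — no waiver, service 521 days ≥ 1 month (≈30 days) ✓; age 61 ≥ 25 ✓; 40 hrs/wk ≥ 20 ✓; rating 2 ≥ 2 ✓ → eligible.
Employee Assistance Program — service 521 days < 18 months (≈540 days) ✗ → not eligible.
Phone Allowance — status full-time ✓; service 521 days < 24 months (≈720 days) ✗ → not eligible.
Medical Plan — status full-time ✓; service 521 days ≥ 1 month (≈30 days) ✓; dept Design ✗ → not eligible.
Health Savings Account — status full-time ✗ (requires temporary) → not eligible.
Internet Stipend — status full-time ✗ (requires temporary) → not eligible.
Unlimited PTO Program — status full-time ✓; service 521 days ≥ 12 months (≈360 days) ✓; rating 2 < 3 ✗ → not eligible.

Life Insurance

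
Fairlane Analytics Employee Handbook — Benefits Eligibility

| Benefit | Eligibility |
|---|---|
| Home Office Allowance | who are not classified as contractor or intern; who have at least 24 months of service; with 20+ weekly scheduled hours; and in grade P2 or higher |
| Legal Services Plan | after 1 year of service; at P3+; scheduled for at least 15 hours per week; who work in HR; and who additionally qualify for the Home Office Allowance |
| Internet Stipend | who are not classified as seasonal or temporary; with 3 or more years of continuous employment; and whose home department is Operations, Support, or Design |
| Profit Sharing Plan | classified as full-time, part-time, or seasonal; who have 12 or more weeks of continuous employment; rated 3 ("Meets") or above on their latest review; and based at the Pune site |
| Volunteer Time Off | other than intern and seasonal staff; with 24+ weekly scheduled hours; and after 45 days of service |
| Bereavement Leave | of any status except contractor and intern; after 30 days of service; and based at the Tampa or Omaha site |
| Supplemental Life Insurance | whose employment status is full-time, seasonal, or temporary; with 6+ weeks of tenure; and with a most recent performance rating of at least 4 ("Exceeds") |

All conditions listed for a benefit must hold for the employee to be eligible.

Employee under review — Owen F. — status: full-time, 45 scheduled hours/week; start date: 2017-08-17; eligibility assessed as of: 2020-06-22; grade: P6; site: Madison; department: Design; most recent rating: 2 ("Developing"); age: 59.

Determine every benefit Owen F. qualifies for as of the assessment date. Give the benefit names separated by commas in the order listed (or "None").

Service from 2017-08-17 to 2020-06-22: 1040 days.
Home Office Allowance — status full-time ✓ (not excluded); service 1040 days ≥ 24 months (≈720 days) ✓; 45 hrs/wk ≥ 20 ✓; grade P6 ≥ P2 ✓ → eligible.
Legal Services Plan — service 1040 days ≥ 1 year (≈365 days) ✓; grade P6 ≥ P3 ✓; 45 hrs/wk ≥ 15 ✓; dept Design ✗ → not eligible.
Internet Stipend — status full-time ✓ (not excluded); service 1040 days < 3 years (≈1095 days) ✗ → not eligible.
Profit Sharing Plan — status full-time ✓; service 1040 days ≥ 12 weeks (≈84 days) ✓; rating 2 < 3 ✗ → not eligible.
Volunteer Time Off — status full-time ✓ (not excluded); 45 hrs/wk ≥ 24 ✓; service 1040 days ≥ 45 days ✓ → eligible.
Bereavement Leave — status full-time ✓ (not excluded); service 1040 days ≥ 30 days ✓; site Madison ✗ (not Tampa or Omaha) → not eligible.
Supplemental Life Insurance — status full-time ✓; service 1040 days ≥ 6 weeks (≈42 days) ✓; rating 2 < 4 ✗ → not eligible.

Home Office Allowance, Volunteer Time Off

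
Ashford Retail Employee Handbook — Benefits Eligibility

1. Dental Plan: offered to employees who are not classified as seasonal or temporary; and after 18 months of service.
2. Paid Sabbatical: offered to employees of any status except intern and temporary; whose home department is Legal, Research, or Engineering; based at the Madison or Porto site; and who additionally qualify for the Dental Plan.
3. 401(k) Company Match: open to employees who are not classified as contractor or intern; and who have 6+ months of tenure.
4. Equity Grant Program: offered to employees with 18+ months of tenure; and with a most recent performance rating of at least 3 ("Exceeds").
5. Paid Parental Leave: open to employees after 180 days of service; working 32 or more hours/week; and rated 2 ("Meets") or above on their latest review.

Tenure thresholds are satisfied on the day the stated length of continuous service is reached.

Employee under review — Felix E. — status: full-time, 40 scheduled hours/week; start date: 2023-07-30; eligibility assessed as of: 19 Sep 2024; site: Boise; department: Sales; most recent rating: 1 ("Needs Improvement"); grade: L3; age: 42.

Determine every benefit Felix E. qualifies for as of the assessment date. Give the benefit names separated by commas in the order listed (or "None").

401(k) Company Match

Service from 2023-07-30 to 19 Sep 2024: 417 days.
Dental Plan — status full-time ✓ (not excluded); service 417 days < 18 months (≈540 days) ✗ → not eligible.
Paid Sabbatical — status full-time ✓ (not excluded); dept Sales ✗ → not eligible.
401(k) Company Match — status full-time ✓ (not excluded); service 417 days ≥ 6 months (≈180 days) ✓ → eligible.
Equity Grant Program — service 417 days < 18 months (≈540 days) ✗ → not eligible.
Paid Parental Leave — service 417 days ≥ 180 days ✓; 40 hrs/wk ≥ 32 ✓; rating 1 < 2 ✗ → not eligible.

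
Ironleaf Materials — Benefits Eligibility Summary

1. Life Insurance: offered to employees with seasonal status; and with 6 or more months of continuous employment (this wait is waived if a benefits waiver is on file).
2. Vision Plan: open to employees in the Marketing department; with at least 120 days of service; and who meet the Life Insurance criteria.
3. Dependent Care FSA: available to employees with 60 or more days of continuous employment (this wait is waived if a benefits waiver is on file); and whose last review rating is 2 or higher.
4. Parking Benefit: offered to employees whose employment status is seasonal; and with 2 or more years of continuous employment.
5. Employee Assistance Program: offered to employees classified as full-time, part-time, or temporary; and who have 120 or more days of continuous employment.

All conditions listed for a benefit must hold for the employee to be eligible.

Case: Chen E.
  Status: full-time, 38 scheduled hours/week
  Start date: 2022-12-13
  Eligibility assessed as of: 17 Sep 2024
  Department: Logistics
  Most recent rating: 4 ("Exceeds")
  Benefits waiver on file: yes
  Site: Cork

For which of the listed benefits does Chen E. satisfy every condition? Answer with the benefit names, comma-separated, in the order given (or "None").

Dependent Care FSA, Employee Assistance Program

Service from 2022-12-13 to 17 Sep 2024: 644 days.
Life Insurance — status full-time ✗ (requires seasonal) → not eligible.
Vision Plan — dept Logistics ✗ → not eligible.
Dependent Care FSA — benefits waiver on file ✓; rating 4 ≥ 2 ✓ → eligible.
Parking Benefit — status full-time ✗ (requires seasonal) → not eligible.
Employee Assistance Program — status full-time ✓; service 644 days ≥ 120 days ✓ → eligible.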